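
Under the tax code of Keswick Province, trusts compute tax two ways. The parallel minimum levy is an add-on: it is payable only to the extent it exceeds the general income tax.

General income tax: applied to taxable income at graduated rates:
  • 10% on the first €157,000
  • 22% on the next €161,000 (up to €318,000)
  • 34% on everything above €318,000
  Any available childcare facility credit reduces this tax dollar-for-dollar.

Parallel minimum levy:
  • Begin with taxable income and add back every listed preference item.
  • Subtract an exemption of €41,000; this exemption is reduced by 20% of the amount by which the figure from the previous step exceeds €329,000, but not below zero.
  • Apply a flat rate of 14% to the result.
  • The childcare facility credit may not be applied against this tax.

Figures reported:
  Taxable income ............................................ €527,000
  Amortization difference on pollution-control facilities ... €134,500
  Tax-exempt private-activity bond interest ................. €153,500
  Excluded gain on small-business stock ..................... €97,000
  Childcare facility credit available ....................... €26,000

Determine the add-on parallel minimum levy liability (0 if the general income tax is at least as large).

General income tax:
  €157,000 × 10% = €15,700
  €161,000 × 22% = €35,420
  €209,000 × 34% = €71,060
  → €122,180
  Less childcare facility credit €26,000 → €96,180

Parallel minimum levy:
  Adjusted income: €527,000 + €134,500 + €153,500 + €97,000 = €912,000
  Exemption: 20% × (€912,000 − €329,000) = €116,600 ≥ €41,000, so the exemption is fully phased out
  Base: €912,000 − €0 = €912,000
  €912,000 × 14% = €127,680

Excess of parallel minimum levy over general income tax: €127,680 − €96,180 = €31,500.

€31,500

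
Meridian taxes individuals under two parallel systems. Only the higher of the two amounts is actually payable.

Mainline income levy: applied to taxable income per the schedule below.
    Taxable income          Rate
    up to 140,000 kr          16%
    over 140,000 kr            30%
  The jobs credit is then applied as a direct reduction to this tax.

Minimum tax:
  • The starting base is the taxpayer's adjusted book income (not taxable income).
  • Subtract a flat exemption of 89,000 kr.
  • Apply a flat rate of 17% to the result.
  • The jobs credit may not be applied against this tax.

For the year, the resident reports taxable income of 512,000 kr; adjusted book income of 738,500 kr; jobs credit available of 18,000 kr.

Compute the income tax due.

Minimum tax:
  Base (adjusted book income): 738,500 kr
  Less exemption 89,000 kr → base 649,500 kr
  649,500 kr × 17% = 110,415 kr

Mainline income levy:
  140,000 kr × 16% = 22,400 kr
  372,000 kr × 30% = 111,600 kr
  → 134,000 kr
  Less jobs credit 18,000 kr → 116,000 kr

116,000 kr > 110,415 kr, so the mainline income levy governs.

116,000 kr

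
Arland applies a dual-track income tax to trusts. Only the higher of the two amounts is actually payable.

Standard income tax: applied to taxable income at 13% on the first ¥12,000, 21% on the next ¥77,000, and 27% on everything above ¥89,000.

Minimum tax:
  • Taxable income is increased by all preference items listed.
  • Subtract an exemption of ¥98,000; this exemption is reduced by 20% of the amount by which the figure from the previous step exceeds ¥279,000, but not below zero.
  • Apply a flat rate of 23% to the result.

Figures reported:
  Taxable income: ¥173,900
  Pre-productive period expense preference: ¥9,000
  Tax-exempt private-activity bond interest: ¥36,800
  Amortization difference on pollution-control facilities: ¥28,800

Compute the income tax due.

¥40,653

Minimum tax:
  Adjusted income: ¥173,900 + ¥9,000 + ¥36,800 + ¥28,800 = ¥248,500
  Exemption: ¥248,500 ≤ ¥279,000, so full ¥98,000 applies
  Base: ¥248,500 − ¥98,000 = ¥150,500
  ¥150,500 × 23% = ¥34,615

Standard income tax:
  ¥12,000 × 13% = ¥1,560
  ¥77,000 × 21% = ¥16,170
  ¥84,900 × 27% = ¥22,923
  → ¥40,653

¥40,653 > ¥34,615, so the standard income tax governs.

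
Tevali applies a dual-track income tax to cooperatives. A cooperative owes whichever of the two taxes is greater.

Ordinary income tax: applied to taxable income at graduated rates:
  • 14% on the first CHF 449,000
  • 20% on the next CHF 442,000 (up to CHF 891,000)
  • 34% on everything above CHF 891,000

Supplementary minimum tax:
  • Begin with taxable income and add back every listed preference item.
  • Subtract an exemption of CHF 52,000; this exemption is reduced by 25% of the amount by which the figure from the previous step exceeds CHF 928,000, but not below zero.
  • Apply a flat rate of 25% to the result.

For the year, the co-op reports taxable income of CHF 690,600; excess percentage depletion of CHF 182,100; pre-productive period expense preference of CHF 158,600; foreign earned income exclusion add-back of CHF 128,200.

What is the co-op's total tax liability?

CHF 289,875

Ordinary income tax:
  CHF 449,000 × 14% = CHF 62,860
  CHF 241,600 × 20% = CHF 48,320
  → CHF 111,180

Supplementary minimum tax:
  Adjusted income: CHF 690,600 + CHF 182,100 + CHF 158,600 + CHF 128,200 = CHF 1,159,500
  Exemption: 25% × (CHF 1,159,500 − CHF 928,000) = CHF 57,875 ≥ CHF 52,000, so the exemption is fully phased out
  Base: CHF 1,159,500 − CHF 0 = CHF 1,159,500
  CHF 1,159,500 × 25% = CHF 289,875

CHF 289,875 > CHF 111,180, so the supplementary minimum tax is the binding amount.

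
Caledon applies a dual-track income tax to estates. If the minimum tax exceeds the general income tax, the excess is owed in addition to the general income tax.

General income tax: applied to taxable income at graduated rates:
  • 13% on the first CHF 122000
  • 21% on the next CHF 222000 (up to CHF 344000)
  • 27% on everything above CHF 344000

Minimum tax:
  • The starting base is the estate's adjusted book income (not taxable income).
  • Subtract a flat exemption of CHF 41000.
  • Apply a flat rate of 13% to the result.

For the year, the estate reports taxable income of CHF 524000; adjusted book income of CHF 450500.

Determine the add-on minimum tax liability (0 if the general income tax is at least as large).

Minimum tax:
  Base (adjusted book income): CHF 450500
  Less exemption CHF 41000 → base CHF 409500
  CHF 409500 × 13% = CHF 53235

General income tax:
  CHF 122000 × 13% = CHF 15860
  CHF 222000 × 21% = CHF 46620
  CHF 180000 × 27% = CHF 48600
  → CHF 111080

CHF 53235 ≤ CHF 111080, so no add-on is due.

CHF 0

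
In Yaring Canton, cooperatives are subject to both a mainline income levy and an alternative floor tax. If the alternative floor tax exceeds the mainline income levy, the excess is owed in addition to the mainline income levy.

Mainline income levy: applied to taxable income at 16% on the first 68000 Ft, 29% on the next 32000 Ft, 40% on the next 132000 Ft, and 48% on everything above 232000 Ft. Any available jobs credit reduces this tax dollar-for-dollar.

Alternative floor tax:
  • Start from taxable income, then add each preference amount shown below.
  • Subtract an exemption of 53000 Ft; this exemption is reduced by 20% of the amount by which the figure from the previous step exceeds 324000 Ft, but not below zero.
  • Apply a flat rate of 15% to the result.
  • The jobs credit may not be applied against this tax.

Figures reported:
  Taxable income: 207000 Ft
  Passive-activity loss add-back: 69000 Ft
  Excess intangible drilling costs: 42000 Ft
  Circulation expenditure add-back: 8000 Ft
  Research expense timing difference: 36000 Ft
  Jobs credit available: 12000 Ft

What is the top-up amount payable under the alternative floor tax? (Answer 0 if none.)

0 Ft

Alternative floor tax:
  Adjusted income: 207000 Ft + 69000 Ft + 42000 Ft + 8000 Ft + 36000 Ft = 362000 Ft
  Exemption: 53000 Ft − 20% × (362000 Ft − 324000 Ft) = 53000 Ft − 7600 Ft = 45400 Ft
  Base: 362000 Ft − 45400 Ft = 316600 Ft
  316600 Ft × 15% = 47490 Ft

Mainline income levy:
  68000 Ft × 16% = 10880 Ft
  32000 Ft × 29% = 9280 Ft
  107000 Ft × 40% = 42800 Ft
  → 62960 Ft
  Less jobs credit 12000 Ft → 50960 Ft

47490 Ft ≤ 50960 Ft, so no add-on is due.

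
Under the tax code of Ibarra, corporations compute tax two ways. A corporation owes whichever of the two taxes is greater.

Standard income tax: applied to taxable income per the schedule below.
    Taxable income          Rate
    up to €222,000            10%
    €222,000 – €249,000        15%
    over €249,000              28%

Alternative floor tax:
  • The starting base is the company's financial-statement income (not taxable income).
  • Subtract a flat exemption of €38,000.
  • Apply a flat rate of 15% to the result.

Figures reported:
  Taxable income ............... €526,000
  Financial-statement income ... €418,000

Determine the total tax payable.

€103,810

Alternative floor tax:
  Base (financial-statement income): €418,000
  Less exemption €38,000 → base €380,000
  €380,000 × 15% = €57,000

Standard income tax:
  €222,000 × 10% = €22,200
  €27,000 × 15% = €4,050
  €277,000 × 28% = €77,560
  → €103,810

€103,810 > €57,000, so the standard income tax governs.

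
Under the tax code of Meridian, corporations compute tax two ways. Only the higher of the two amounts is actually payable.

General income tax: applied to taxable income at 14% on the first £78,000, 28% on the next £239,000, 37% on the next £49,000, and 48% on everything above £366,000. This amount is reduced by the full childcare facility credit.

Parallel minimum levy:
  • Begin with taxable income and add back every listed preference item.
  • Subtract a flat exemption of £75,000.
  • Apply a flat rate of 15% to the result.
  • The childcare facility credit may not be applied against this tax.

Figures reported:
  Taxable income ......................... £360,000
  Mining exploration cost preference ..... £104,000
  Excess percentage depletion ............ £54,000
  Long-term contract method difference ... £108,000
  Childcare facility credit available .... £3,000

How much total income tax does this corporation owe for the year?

General income tax:
  £78,000 × 14% = £10,920
  £239,000 × 28% = £66,920
  £43,000 × 37% = £15,910
  → £93,750
  Less childcare facility credit £3,000 → £90,750

Parallel minimum levy:
  Adjusted income: £360,000 + £104,000 + £54,000 + £108,000 = £626,000
  Less exemption £75,000 → base £551,000
  £551,000 × 15% = £82,650

£90,750 > £82,650, so the general income tax governs.

£90,750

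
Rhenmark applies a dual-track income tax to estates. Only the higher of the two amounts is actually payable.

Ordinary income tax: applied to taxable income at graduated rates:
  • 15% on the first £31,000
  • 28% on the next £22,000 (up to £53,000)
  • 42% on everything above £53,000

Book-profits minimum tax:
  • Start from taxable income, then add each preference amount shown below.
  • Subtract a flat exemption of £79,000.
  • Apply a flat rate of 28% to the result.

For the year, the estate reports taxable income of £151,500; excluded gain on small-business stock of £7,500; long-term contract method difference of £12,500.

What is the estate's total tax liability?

Ordinary income tax:
  £31,000 × 15% = £4,650
  £22,000 × 28% = £6,160
  £98,500 × 42% = £41,370
  → £52,180

Book-profits minimum tax:
  Adjusted income: £151,500 + £7,500 + £12,500 = £171,500
  Less exemption £79,000 → base £92,500
  £92,500 × 28% = £25,900

£52,180 > £25,900, so the ordinary income tax governs.

£52,180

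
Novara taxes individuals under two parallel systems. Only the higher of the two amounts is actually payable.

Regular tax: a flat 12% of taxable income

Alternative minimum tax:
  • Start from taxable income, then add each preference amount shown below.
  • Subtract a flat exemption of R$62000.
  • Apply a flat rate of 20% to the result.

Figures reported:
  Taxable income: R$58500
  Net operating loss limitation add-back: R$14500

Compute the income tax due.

R$7020

Alternative minimum tax:
  Adjusted income: R$58500 + R$14500 = R$73000
  Less exemption R$62000 → base R$11000
  R$11000 × 20% = R$2200

Regular tax:
  R$58500 × 12% = R$7020

R$7020 > R$2200, so the regular tax governs.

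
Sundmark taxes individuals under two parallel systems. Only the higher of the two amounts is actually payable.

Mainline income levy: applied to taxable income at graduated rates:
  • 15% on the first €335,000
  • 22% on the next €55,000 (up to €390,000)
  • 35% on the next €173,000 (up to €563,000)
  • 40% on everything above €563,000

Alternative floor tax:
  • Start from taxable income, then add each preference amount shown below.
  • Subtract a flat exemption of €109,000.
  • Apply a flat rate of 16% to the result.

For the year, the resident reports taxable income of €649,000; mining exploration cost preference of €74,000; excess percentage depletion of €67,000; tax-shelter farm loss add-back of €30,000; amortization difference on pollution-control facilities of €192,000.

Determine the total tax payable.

Mainline income levy:
  €335,000 × 15% = €50,250
  €55,000 × 22% = €12,100
  €173,000 × 35% = €60,550
  €86,000 × 40% = €34,400
  → €157,300

Alternative floor tax:
  Adjusted income: €649,000 + €74,000 + €67,000 + €30,000 + €192,000 = €1,012,000
  Less exemption €109,000 → base €903,000
  €903,000 × 16% = €144,480

€157,300 > €144,480, so the mainline income levy governs.

€157,300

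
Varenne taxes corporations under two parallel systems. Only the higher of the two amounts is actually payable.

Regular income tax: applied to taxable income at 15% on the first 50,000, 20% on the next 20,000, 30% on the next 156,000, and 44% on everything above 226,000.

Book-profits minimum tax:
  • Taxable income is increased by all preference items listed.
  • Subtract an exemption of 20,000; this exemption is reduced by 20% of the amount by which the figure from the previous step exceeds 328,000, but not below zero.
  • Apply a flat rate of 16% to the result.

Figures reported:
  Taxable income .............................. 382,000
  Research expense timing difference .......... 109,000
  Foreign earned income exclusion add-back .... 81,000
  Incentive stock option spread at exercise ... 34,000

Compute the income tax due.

Book-profits minimum tax:
  Adjusted income: 382,000 + 109,000 + 81,000 + 34,000 = 606,000
  Exemption: 20% × (606,000 − 328,000) = 55,600 ≥ 20,000, so the exemption is fully phased out
  Base: 606,000 − 0 = 606,000
  606,000 × 16% = 96,960

Regular income tax:
  50,000 × 15% = 7,500
  20,000 × 20% = 4,000
  156,000 × 30% = 46,800
  156,000 × 44% = 68,640
  → 126,940

126,940 > 96,960, so the regular income tax governs.

126,940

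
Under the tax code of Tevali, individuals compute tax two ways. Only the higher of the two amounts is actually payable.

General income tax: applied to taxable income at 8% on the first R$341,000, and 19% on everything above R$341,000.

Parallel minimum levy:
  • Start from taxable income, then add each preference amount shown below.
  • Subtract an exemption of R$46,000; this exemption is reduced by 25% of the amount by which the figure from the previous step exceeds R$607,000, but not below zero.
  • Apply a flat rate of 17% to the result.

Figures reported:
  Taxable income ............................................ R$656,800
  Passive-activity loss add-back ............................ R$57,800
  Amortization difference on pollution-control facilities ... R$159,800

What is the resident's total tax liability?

R$148,648

General income tax:
  R$341,000 × 8% = R$27,280
  R$315,800 × 19% = R$60,002
  → R$87,282

Parallel minimum levy:
  Adjusted income: R$656,800 + R$57,800 + R$159,800 = R$874,400
  Exemption: 25% × (R$874,400 − R$607,000) = R$66,850 ≥ R$46,000, so the exemption is fully phased out
  Base: R$874,400 − R$0 = R$874,400
  R$874,400 × 17% = R$148,648

R$148,648 > R$87,282, so the parallel minimum levy is the binding amount.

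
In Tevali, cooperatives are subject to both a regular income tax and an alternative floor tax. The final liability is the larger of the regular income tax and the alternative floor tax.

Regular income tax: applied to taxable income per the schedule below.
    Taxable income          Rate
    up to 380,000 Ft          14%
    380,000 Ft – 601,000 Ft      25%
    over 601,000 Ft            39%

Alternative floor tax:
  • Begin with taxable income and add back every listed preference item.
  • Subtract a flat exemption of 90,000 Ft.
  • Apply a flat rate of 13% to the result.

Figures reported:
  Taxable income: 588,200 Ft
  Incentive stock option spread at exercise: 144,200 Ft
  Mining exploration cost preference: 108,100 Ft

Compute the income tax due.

105,250 Ft

Alternative floor tax:
  Adjusted income: 588,200 Ft + 144,200 Ft + 108,100 Ft = 840,500 Ft
  Less exemption 90,000 Ft → base 750,500 Ft
  750,500 Ft × 13% = 97,565 Ft

Regular income tax:
  380,000 Ft × 14% = 53,200 Ft
  208,200 Ft × 25% = 52,050 Ft
  → 105,250 Ft

105,250 Ft > 97,565 Ft, so the regular income tax governs.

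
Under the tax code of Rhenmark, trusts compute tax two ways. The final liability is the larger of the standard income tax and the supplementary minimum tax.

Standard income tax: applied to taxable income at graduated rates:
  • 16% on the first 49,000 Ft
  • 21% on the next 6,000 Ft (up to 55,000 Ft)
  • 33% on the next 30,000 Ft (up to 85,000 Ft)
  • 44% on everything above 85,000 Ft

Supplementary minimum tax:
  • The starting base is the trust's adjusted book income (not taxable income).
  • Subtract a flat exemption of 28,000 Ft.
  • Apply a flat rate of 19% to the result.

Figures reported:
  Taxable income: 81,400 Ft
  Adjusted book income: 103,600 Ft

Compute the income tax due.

17,812 Ft

Supplementary minimum tax:
  Base (adjusted book income): 103,600 Ft
  Less exemption 28,000 Ft → base 75,600 Ft
  75,600 Ft × 19% = 14,364 Ft

Standard income tax:
  49,000 Ft × 16% = 7,840 Ft
  6,000 Ft × 21% = 1,260 Ft
  26,400 Ft × 33% = 8,712 Ft
  → 17,812 Ft

17,812 Ft > 14,364 Ft, so the standard income tax governs.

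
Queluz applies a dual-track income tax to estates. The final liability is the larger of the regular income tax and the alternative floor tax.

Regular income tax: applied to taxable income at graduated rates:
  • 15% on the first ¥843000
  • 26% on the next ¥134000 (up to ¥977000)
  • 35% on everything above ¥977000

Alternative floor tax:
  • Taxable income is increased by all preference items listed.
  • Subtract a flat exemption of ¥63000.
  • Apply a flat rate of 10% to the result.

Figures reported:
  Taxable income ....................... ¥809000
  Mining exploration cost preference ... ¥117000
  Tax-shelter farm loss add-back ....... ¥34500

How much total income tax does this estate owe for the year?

¥121350

Regular income tax:
  ¥809000 × 15% = ¥121350

Alternative floor tax:
  Adjusted income: ¥809000 + ¥117000 + ¥34500 = ¥960500
  Less exemption ¥63000 → base ¥897500
  ¥897500 × 10% = ¥89750

¥121350 > ¥89750, so the regular income tax governs.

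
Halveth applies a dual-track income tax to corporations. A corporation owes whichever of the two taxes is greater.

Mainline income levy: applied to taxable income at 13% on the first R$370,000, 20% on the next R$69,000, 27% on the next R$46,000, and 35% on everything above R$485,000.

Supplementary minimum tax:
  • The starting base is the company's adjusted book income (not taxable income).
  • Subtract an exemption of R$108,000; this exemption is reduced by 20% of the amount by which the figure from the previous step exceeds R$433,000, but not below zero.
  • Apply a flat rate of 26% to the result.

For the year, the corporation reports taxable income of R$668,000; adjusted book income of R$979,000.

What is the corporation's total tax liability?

R$254,540

Supplementary minimum tax:
  Base (adjusted book income): R$979,000
  Exemption: 20% × (R$979,000 − R$433,000) = R$109,200 ≥ R$108,000, so the exemption is fully phased out
  Base: R$979,000 − R$0 = R$979,000
  R$979,000 × 26% = R$254,540

Mainline income levy:
  R$370,000 × 13% = R$48,100
  R$69,000 × 20% = R$13,800
  R$46,000 × 27% = R$12,420
  R$183,000 × 35% = R$64,050
  → R$138,370

R$254,540 > R$138,370, so the supplementary minimum tax is the binding amount.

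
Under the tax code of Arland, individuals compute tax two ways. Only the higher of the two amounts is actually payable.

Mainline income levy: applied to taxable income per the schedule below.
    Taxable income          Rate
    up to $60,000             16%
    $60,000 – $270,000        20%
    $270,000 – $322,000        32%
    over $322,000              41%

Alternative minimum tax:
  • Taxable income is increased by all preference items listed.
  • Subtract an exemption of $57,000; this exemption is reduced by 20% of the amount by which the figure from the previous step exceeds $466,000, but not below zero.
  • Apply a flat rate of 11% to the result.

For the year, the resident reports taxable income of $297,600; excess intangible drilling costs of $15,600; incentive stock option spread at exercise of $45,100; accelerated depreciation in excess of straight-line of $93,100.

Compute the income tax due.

Alternative minimum tax:
  Adjusted income: $297,600 + $15,600 + $45,100 + $93,100 = $451,400
  Exemption: $451,400 ≤ $466,000, so full $57,000 applies
  Base: $451,400 − $57,000 = $394,400
  $394,400 × 11% = $43,384

Mainline income levy:
  $60,000 × 16% = $9,600
  $210,000 × 20% = $42,000
  $27,600 × 32% = $8,832
  → $60,432

$60,432 > $43,384, so the mainline income levy governs.

$60,432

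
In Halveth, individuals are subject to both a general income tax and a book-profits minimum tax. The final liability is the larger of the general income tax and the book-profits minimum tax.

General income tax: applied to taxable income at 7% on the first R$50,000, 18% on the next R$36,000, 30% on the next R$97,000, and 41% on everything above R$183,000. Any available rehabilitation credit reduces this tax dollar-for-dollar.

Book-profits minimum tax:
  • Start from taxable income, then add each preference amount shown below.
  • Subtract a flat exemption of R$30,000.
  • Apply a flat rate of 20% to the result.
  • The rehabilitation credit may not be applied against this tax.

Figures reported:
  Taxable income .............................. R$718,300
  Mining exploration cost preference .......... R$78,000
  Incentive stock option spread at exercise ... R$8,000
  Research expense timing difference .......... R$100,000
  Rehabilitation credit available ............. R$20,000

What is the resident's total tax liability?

General income tax:
  R$50,000 × 7% = R$3,500
  R$36,000 × 18% = R$6,480
  R$97,000 × 30% = R$29,100
  R$535,300 × 41% = R$219,473
  → R$258,553
  Less rehabilitation credit R$20,000 → R$238,553

Book-profits minimum tax:
  Adjusted income: R$718,300 + R$78,000 + R$8,000 + R$100,000 = R$904,300
  Less exemption R$30,000 → base R$874,300
  R$874,300 × 20% = R$174,860

R$238,553 > R$174,860, so the general income tax governs.

R$238,553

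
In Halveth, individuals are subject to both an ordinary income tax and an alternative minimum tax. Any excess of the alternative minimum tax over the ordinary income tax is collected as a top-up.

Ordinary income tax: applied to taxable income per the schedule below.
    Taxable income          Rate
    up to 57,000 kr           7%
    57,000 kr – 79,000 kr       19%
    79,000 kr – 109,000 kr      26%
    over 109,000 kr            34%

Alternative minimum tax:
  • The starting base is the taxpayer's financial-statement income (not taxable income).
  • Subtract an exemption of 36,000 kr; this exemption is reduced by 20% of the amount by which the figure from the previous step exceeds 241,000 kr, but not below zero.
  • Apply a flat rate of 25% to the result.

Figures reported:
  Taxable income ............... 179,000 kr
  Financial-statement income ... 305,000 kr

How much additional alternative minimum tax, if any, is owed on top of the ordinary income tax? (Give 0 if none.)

30,680 kr

Alternative minimum tax:
  Base (financial-statement income): 305,000 kr
  Exemption: 36,000 kr − 20% × (305,000 kr − 241,000 kr) = 36,000 kr − 12,800 kr = 23,200 kr
  Base: 305,000 kr − 23,200 kr = 281,800 kr
  281,800 kr × 25% = 70,450 kr

Ordinary income tax:
  57,000 kr × 7% = 3,990 kr
  22,000 kr × 19% = 4,180 kr
  30,000 kr × 26% = 7,800 kr
  70,000 kr × 34% = 23,800 kr
  → 39,770 kr

Excess of alternative minimum tax over ordinary income tax: 70,450 kr − 39,770 kr = 30,680 kr.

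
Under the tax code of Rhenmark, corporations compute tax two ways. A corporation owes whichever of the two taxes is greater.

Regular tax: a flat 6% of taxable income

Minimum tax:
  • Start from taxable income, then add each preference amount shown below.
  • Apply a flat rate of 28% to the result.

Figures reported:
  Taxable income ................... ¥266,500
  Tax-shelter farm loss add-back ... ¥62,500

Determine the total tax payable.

¥92,120

Minimum tax:
  Adjusted income: ¥266,500 + ¥62,500 = ¥329,000
  ¥329,000 × 28% = ¥92,120

Regular tax:
  ¥266,500 × 6% = ¥15,990

¥92,120 > ¥15,990, so the minimum tax is the binding amount.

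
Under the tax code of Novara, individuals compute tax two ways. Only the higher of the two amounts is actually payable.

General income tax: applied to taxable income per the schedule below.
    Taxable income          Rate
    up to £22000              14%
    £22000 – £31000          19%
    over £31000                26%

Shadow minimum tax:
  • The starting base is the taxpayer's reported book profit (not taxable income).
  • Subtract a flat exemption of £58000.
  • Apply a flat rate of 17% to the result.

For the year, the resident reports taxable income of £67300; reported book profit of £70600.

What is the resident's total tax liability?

£14228

Shadow minimum tax:
  Base (reported book profit): £70600
  Less exemption £58000 → base £12600
  £12600 × 17% = £2142

General income tax:
  £22000 × 14% = £3080
  £9000 × 19% = £1710
  £36300 × 26% = £9438
  → £14228

£14228 > £2142, so the general income tax governs.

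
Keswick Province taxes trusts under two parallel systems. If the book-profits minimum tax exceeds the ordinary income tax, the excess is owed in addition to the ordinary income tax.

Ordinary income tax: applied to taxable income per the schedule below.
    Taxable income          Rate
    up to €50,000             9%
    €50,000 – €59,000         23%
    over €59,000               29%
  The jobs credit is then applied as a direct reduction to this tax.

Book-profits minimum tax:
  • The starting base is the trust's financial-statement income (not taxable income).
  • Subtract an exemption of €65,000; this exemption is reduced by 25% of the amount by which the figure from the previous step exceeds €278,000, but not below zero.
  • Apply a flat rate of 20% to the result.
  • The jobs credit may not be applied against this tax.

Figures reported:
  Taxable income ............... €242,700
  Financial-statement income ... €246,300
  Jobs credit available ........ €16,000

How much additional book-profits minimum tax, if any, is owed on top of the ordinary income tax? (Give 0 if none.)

Ordinary income tax:
  €50,000 × 9% = €4,500
  €9,000 × 23% = €2,070
  €183,700 × 29% = €53,273
  → €59,843
  Less jobs credit €16,000 → €43,843

Book-profits minimum tax:
  Base (financial-statement income): €246,300
  Exemption: €246,300 ≤ €278,000, so full €65,000 applies
  Base: €246,300 − €65,000 = €181,300
  €181,300 × 20% = €36,260

€36,260 ≤ €43,843, so no add-on is due.

€0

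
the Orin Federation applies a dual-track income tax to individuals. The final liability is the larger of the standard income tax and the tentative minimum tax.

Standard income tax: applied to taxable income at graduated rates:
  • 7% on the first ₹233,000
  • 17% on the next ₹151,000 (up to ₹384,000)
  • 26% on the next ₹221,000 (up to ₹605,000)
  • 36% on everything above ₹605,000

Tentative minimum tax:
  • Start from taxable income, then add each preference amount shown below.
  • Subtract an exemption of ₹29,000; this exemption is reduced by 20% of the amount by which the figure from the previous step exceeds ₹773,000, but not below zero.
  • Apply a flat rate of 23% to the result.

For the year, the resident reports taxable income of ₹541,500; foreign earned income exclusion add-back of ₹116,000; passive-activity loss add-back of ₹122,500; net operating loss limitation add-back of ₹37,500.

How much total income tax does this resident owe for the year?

₹183,402

Tentative minimum tax:
  Adjusted income: ₹541,500 + ₹116,000 + ₹122,500 + ₹37,500 = ₹817,500
  Exemption: ₹29,000 − 20% × (₹817,500 − ₹773,000) = ₹29,000 − ₹8,900 = ₹20,100
  Base: ₹817,500 − ₹20,100 = ₹797,400
  ₹797,400 × 23% = ₹183,402

Standard income tax:
  ₹233,000 × 7% = ₹16,310
  ₹151,000 × 17% = ₹25,670
  ₹157,500 × 26% = ₹40,950
  → ₹82,930

₹183,402 > ₹82,930, so the tentative minimum tax is the binding amount.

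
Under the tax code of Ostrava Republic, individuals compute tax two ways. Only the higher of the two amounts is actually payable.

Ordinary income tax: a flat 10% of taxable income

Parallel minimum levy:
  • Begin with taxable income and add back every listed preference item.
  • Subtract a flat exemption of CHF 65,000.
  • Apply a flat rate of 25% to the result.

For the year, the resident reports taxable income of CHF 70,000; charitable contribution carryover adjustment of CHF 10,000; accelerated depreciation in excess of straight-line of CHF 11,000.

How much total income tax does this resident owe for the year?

CHF 7,000

Ordinary income tax:
  CHF 70,000 × 10% = CHF 7,000

Parallel minimum levy:
  Adjusted income: CHF 70,000 + CHF 10,000 + CHF 11,000 = CHF 91,000
  Less exemption CHF 65,000 → base CHF 26,000
  CHF 26,000 × 25% = CHF 6,500

CHF 7,000 > CHF 6,500, so the ordinary income tax governs.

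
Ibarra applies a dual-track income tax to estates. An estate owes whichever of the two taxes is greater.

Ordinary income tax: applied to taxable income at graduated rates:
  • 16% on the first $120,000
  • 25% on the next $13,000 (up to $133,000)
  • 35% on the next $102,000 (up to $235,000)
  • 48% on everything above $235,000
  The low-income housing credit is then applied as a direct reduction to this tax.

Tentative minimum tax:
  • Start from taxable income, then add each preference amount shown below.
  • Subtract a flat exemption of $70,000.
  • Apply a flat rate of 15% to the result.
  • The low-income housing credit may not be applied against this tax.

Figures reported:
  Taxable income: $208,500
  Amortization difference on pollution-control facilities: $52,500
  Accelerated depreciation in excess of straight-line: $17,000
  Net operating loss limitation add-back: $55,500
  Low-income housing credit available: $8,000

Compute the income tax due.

$40,875

Ordinary income tax:
  $120,000 × 16% = $19,200
  $13,000 × 25% = $3,250
  $75,500 × 35% = $26,425
  → $48,875
  Less low-income housing credit $8,000 → $40,875

Tentative minimum tax:
  Adjusted income: $208,500 + $52,500 + $17,000 + $55,500 = $333,500
  Less exemption $70,000 → base $263,500
  $263,500 × 15% = $39,525

$40,875 > $39,525, so the ordinary income tax governs.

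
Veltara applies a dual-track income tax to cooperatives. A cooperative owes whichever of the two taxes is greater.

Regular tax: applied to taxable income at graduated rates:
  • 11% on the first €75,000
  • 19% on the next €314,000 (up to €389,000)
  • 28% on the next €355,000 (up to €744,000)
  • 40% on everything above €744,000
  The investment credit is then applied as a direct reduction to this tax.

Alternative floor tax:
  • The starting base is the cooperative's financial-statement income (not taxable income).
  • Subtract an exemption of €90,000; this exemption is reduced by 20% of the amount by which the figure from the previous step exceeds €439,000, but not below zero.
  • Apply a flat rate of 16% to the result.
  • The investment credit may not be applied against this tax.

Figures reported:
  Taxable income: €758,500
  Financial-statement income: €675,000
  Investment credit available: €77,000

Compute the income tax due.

Alternative floor tax:
  Base (financial-statement income): €675,000
  Exemption: €90,000 − 20% × (€675,000 − €439,000) = €90,000 − €47,200 = €42,800
  Base: €675,000 − €42,800 = €632,200
  €632,200 × 16% = €101,152

Regular tax:
  €75,000 × 11% = €8,250
  €314,000 × 19% = €59,660
  €355,000 × 28% = €99,400
  €14,500 × 40% = €5,800
  → €173,110
  Less investment credit €77,000 → €96,110

€101,152 > €96,110, so the alternative floor tax is the binding amount.

€101,152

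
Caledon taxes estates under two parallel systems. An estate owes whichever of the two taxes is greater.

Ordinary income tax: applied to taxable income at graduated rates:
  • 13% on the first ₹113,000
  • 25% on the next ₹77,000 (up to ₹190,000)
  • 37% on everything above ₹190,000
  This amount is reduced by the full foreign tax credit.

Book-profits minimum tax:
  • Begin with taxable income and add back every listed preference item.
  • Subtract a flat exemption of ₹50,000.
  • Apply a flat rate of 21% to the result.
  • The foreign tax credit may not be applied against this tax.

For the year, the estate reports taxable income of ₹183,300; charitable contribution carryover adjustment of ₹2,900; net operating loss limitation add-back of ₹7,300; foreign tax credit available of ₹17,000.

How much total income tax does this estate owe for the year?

₹30,135

Ordinary income tax:
  ₹113,000 × 13% = ₹14,690
  ₹70,300 × 25% = ₹17,575
  → ₹32,265
  Less foreign tax credit ₹17,000 → ₹15,265

Book-profits minimum tax:
  Adjusted income: ₹183,300 + ₹2,900 + ₹7,300 = ₹193,500
  Less exemption ₹50,000 → base ₹143,500
  ₹143,500 × 21% = ₹30,135

₹30,135 > ₹15,265, so the book-profits minimum tax is the binding amount.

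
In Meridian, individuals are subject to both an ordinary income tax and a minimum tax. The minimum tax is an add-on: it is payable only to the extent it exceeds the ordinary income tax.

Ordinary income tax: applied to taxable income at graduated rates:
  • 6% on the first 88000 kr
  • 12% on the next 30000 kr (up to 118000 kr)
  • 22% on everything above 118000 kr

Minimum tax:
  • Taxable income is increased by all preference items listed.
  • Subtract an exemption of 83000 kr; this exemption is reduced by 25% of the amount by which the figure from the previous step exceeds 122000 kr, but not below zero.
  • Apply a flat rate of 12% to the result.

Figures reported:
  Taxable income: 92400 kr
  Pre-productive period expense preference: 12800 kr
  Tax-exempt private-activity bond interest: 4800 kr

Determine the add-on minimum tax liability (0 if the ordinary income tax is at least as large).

0 kr

Minimum tax:
  Adjusted income: 92400 kr + 12800 kr + 4800 kr = 110000 kr
  Exemption: 110000 kr ≤ 122000 kr, so full 83000 kr applies
  Base: 110000 kr − 83000 kr = 27000 kr
  27000 kr × 12% = 3240 kr

Ordinary income tax:
  88000 kr × 6% = 5280 kr
  4400 kr × 12% = 528 kr
  → 5808 kr

3240 kr ≤ 5808 kr, so no add-on is due.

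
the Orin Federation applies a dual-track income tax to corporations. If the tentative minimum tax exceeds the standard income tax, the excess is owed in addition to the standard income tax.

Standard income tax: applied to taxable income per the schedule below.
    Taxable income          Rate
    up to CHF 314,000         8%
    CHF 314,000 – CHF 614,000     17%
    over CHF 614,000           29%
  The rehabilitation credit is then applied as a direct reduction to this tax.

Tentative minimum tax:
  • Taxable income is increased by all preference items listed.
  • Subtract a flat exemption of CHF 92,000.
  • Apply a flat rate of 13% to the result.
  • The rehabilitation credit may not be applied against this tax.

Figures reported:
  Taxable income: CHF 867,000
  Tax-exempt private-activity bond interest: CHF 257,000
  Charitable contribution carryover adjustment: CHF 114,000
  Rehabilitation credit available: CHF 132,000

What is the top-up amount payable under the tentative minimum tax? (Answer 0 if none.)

CHF 131,490

Standard income tax:
  CHF 314,000 × 8% = CHF 25,120
  CHF 300,000 × 17% = CHF 51,000
  CHF 253,000 × 29% = CHF 73,370
  → CHF 149,490
  Less rehabilitation credit CHF 132,000 → CHF 17,490

Tentative minimum tax:
  Adjusted income: CHF 867,000 + CHF 257,000 + CHF 114,000 = CHF 1,238,000
  Less exemption CHF 92,000 → base CHF 1,146,000
  CHF 1,146,000 × 13% = CHF 148,980

Excess of tentative minimum tax over standard income tax: CHF 148,980 − CHF 17,490 = CHF 131,490.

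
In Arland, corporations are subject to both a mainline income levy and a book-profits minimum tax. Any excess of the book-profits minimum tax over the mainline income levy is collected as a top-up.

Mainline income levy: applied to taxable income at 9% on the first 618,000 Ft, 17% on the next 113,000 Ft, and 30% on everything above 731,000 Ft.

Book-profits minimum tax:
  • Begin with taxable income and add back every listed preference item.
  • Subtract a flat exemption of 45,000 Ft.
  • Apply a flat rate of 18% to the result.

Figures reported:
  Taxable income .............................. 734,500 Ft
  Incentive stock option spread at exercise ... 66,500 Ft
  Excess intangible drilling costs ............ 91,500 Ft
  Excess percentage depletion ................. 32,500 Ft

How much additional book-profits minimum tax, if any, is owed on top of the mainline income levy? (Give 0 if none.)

82,520 Ft

Mainline income levy:
  618,000 Ft × 9% = 55,620 Ft
  113,000 Ft × 17% = 19,210 Ft
  3,500 Ft × 30% = 1,050 Ft
  → 75,880 Ft

Book-profits minimum tax:
  Adjusted income: 734,500 Ft + 66,500 Ft + 91,500 Ft + 32,500 Ft = 925,000 Ft
  Less exemption 45,000 Ft → base 880,000 Ft
  880,000 Ft × 18% = 158,400 Ft

Excess of book-profits minimum tax over mainline income levy: 158,400 Ft − 75,880 Ft = 82,520 Ft.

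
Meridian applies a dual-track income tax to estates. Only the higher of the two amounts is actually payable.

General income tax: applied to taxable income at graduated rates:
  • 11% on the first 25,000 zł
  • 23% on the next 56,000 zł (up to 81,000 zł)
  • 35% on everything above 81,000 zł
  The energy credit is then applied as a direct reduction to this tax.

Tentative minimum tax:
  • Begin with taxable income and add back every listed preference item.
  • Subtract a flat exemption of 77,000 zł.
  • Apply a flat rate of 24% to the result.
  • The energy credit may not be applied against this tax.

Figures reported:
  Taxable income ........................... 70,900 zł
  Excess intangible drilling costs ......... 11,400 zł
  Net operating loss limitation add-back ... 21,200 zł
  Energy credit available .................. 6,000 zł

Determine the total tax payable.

7,307 zł

General income tax:
  25,000 zł × 11% = 2,750 zł
  45,900 zł × 23% = 10,557 zł
  → 13,307 zł
  Less energy credit 6,000 zł → 7,307 zł

Tentative minimum tax:
  Adjusted income: 70,900 zł + 11,400 zł + 21,200 zł = 103,500 zł
  Less exemption 77,000 zł → base 26,500 zł
  26,500 zł × 24% = 6,360 zł

7,307 zł > 6,360 zł, so the general income tax governs.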